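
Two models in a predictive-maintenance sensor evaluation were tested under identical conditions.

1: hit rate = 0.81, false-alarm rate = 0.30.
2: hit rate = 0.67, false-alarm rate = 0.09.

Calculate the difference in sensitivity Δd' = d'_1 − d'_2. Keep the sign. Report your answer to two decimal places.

1: z(0.81) = 0.878, z(0.30) = -0.524, d' = 1.402
2: z(0.67) = 0.440, z(0.09) = -1.341, d' = 1.781
Δd' = d'_1 − d'_2 = 1.402 − 1.781 = -0.379
2 has the higher sensitivity.

Δd' = -0.38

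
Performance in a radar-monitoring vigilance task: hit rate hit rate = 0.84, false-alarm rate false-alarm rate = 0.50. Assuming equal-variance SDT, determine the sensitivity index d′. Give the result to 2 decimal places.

d′ = 0.99

z(H) = 0.9945
z(FA) = 0.0000
d' = z(H) − z(FA) = 0.9945 − 0.0000 = 0.9945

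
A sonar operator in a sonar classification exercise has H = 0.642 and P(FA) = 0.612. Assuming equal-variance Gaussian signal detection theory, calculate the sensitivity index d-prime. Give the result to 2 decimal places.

d-prime = 0.08

Φ⁻¹(0.642) = 0.3638, Φ⁻¹(0.612) = 0.2845
d' = z(H) − z(FA) = 0.3638 − 0.2845 = 0.0793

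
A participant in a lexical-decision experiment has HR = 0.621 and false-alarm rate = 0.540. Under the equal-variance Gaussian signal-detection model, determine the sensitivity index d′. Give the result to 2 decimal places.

d′ = 0.21

z(H) = 0.3081
z(FA) = 0.1004
d' = z(H) − z(FA) = 0.3081 − 0.1004 = 0.2077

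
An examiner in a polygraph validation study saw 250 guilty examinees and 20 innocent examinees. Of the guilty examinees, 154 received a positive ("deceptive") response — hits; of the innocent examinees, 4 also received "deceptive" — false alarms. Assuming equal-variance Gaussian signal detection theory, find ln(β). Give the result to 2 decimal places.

H = 154/250 = 0.6160
FA = 4/20 = 0.2000
z(H) = 0.295
z(FA) = -0.842
ln β = −½·[z(H)² − z(FA)²] = −0.5 × (0.087 − 0.709) = 0.311

ln β = 0.31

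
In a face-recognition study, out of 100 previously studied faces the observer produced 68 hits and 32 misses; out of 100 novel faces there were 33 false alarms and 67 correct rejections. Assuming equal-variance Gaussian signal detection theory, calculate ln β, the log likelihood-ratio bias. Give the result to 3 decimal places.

H = 68/100 = 0.6800
FA = 33/100 = 0.3300
Φ⁻¹(H) = 0.4677
Φ⁻¹(FA) = -0.4399
ln β = −½·[z(H)² − z(FA)²] = −0.5 × (0.2187 − 0.1935) = -0.0126

ln β = -0.013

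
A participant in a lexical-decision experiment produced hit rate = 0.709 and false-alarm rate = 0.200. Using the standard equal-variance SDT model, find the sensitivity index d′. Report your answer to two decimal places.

Φ⁻¹(H) = Φ⁻¹(0.709) = 0.5505
Φ⁻¹(FA) = Φ⁻¹(0.200) = -0.8416
d' = z(H) − z(FA) = 0.5505 − (-0.8416) = 1.3921

d′ = 1.39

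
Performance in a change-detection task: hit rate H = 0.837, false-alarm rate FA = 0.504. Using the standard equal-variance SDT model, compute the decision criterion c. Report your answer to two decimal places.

c = -0.50

z(H) = 0.9822
z(FA) = 0.0100
c = −½·[z(H) + z(FA)] = −0.5 × (0.9822 + 0.0100) = -0.4961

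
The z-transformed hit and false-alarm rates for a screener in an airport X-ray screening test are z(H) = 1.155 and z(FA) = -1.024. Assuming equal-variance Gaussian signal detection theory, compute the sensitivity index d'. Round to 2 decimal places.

d' = 2.18

d' = z(H) − z(FA) = 1.155 − (-1.024) = 2.179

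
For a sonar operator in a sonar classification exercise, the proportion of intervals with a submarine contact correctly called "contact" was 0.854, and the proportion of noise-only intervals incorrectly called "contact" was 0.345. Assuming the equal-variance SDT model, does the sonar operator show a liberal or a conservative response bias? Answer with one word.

liberal

z(H) = 1.054, z(FA) = -0.399
c = −½·(z(H) + z(FA)) = -0.3275
c < 0 → liberal criterion (biased toward responding “yes”).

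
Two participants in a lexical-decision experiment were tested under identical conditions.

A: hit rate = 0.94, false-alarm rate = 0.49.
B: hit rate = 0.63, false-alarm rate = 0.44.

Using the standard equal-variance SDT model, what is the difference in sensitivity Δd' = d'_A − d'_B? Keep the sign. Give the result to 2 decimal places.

Δd' = 1.10

A: z(0.94) = 1.555, z(0.49) = -0.025, d' = 1.580
B: z(0.63) = 0.332, z(0.44) = -0.151, d' = 0.483
Δd' = d'_A − d'_B = 1.580 − 0.483 = 1.097
A has the higher sensitivity.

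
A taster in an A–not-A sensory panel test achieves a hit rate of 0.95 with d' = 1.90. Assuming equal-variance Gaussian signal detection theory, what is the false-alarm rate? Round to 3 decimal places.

false-alarm rate = 0.399

z(hit rate) = z(0.95) = 1.6449
z(FA) = z(H) − d' = 1.6449 − 1.90 = -0.2551
false-alarm rate = Φ(-0.2551) = 0.3993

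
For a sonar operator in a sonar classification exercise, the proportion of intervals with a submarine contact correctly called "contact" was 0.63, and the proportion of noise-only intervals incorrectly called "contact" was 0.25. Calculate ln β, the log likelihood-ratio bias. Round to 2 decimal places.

ln β = 0.17

z(H) = 0.332
z(FA) = -0.674
ln β = −½·[z(H)² − z(FA)²] = −0.5 × (0.110 − 0.454) = 0.172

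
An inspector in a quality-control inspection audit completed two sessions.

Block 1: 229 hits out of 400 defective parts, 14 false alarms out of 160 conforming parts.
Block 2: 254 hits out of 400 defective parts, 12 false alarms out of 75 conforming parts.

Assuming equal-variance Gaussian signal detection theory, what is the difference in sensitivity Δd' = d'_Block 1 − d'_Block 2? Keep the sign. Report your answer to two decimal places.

Block 1: z(0.5725) = 0.183, z(0.0875) = -1.356, d' = 1.539
Block 2: z(0.6350) = 0.345, z(0.1600) = -0.994, d' = 1.339
Δd' = d'_Block 1 − d'_Block 2 = 1.539 − 1.339 = 0.200
Block 1 has the higher sensitivity.

Δd' = 0.20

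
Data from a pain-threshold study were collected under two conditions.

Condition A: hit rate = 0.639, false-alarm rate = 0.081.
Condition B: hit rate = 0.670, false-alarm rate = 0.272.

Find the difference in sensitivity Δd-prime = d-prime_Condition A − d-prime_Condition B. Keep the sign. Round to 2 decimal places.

Δd-prime = 0.71

Condition A: z(0.639) = 0.356, z(0.081) = -1.398, d' = 1.754
Condition B: z(0.670) = 0.440, z(0.272) = -0.607, d' = 1.047
Δd' = d'_Condition A − d'_Condition B = 1.754 − 1.047 = 0.707
Condition A has the higher sensitivity.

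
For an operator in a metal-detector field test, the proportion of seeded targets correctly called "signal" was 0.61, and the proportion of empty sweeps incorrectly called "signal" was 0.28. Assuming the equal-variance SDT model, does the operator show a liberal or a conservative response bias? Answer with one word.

z(H) = 0.279, z(FA) = -0.583
c = −½·(z(H) + z(FA)) = 0.152
c > 0 → conservative criterion (biased toward responding “no”).

conservative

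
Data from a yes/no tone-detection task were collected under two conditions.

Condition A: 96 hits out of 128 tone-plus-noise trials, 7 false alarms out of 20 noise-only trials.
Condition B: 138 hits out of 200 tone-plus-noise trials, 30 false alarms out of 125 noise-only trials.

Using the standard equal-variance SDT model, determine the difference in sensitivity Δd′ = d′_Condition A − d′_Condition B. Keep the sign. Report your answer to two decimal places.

Condition A: z(0.7500) = 0.674, z(0.3500) = -0.385, d' = 1.059
Condition B: z(0.6900) = 0.496, z(0.2400) = -0.706, d' = 1.202
Δd' = d'_Condition A − d'_Condition B = 1.059 − 1.202 = -0.143
Condition B has the higher sensitivity.

Δd′ = -0.14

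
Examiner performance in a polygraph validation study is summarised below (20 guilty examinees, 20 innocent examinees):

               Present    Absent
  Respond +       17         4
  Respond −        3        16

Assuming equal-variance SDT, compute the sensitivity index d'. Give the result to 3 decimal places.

d' = 1.878

H = 17/20 = 0.8500
FA = 4/20 = 0.2000
z(H) = z(0.8500) = 1.0364
z(FA) = z(0.2000) = -0.8416
d' = z(H) − z(FA) = 1.0364 − (-0.8416) = 1.8780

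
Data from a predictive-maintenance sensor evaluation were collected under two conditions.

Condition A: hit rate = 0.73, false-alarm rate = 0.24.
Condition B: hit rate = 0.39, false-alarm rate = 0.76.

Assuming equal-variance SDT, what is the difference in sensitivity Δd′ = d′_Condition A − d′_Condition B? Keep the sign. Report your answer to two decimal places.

Δd′ = 2.30

Condition A: z(0.73) = 0.613, z(0.24) = -0.706, d' = 1.319
Condition B: z(0.39) = -0.279, z(0.76) = 0.706, d' = -0.985
Δd' = d'_Condition A − d'_Condition B = 1.319 − (-0.985) = 2.304
Condition A has the higher sensitivity.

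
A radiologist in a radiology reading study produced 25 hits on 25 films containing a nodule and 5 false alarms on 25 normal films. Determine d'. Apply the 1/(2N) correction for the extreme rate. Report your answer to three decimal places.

The hit rate is 25/25 = 1, so apply the 1/(2N) correction: H → 1 − 1/(2·25) = 0.98000.
z(H) = z(0.98000) = 2.0537
z(FA) = z(0.20000) = -0.8416
d' = 2.0537 − (-0.8416) = 2.8953

d' = 2.895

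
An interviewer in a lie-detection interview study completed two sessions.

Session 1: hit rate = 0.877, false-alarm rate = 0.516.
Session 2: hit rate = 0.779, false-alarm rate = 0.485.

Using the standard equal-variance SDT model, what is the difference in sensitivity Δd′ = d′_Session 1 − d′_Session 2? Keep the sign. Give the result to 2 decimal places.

Δd′ = 0.31

Session 1: z(0.877) = 1.160, z(0.516) = 0.040, d' = 1.120
Session 2: z(0.779) = 0.769, z(0.485) = -0.038, d' = 0.807
Δd' = d'_Session 1 − d'_Session 2 = 1.120 − 0.807 = 0.313
Session 1 has the higher sensitivity.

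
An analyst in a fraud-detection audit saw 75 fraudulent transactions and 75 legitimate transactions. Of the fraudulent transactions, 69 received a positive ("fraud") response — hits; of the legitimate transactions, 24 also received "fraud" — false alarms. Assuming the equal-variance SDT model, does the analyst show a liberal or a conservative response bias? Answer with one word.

z(H) = 1.405, z(FA) = -0.468
c = −½·(z(H) + z(FA)) = -0.4685
c < 0 → liberal criterion (biased toward responding “yes”).

liberal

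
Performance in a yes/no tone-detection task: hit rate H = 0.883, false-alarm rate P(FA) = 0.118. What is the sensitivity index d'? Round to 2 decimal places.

d' = 2.38

z(0.883) = 1.190, z(0.118) = -1.185
d' = z(H) − z(FA) = 1.190 − (-1.185) = 2.375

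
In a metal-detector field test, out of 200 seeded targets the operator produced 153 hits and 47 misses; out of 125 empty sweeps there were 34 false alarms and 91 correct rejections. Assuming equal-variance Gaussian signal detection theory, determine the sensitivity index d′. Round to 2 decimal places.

d′ = 1.33

H = 153/200 = 0.7650
FA = 34/125 = 0.2720
z(H) = z(0.7650) = 0.7225
z(FA) = z(0.2720) = -0.6068
d' = z(H) − z(FA) = 0.7225 − (-0.6068) = 1.3293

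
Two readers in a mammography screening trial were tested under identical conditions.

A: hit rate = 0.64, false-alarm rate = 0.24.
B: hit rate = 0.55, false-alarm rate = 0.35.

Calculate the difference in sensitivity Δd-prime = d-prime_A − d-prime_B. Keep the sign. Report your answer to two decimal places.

A: z(0.64) = 0.358, z(0.24) = -0.706, d' = 1.064
B: z(0.55) = 0.126, z(0.35) = -0.385, d' = 0.511
Δd' = d'_A − d'_B = 1.064 − 0.511 = 0.553
A has the higher sensitivity.

Δd-prime = 0.55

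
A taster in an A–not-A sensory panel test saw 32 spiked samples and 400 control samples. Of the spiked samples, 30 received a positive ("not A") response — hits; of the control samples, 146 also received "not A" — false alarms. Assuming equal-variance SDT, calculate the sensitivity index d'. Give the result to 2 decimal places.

H = 30/32 = 0.9375
FA = 146/400 = 0.3650
z(0.9375) = 1.5341, z(0.3650) = -0.3451
d' = z(H) − z(FA) = 1.5341 − (-0.3451) = 1.8792

d' = 1.88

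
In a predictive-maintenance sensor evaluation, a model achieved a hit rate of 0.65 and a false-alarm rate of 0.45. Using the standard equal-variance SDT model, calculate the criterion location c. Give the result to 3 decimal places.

c = -0.130

z(H) = z(0.65) = 0.3853
z(FA) = z(0.45) = -0.1257
c = −½·[z(H) + z(FA)] = −0.5 × (0.3853 + (-0.1257)) = -0.1298
c < 0: the model has a liberal response bias.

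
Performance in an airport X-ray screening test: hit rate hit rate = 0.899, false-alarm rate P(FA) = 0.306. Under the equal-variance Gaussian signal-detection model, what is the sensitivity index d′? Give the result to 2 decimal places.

d′ = 1.78

Φ⁻¹(H) = 1.276
Φ⁻¹(FA) = -0.507
d' = z(H) − z(FA) = 1.276 − (-0.507) = 1.783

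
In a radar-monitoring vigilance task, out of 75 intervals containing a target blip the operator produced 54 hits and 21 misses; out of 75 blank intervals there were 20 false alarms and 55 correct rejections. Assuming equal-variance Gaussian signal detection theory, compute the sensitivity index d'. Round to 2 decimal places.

H = 54/75 = 0.7200
FA = 20/75 = 0.2667
z(H) = 0.583
z(FA) = -0.623
d' = z(H) − z(FA) = 0.583 − (-0.623) = 1.206

d' = 1.21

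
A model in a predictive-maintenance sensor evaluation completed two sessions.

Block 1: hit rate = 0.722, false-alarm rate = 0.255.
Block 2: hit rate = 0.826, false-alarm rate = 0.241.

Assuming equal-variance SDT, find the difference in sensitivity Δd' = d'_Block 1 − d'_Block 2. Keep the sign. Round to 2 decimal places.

Block 1: z(0.722) = 0.589, z(0.255) = -0.659, d' = 1.248
Block 2: z(0.826) = 0.938, z(0.241) = -0.703, d' = 1.641
Δd' = d'_Block 1 − d'_Block 2 = 1.248 − 1.641 = -0.393
Block 2 has the higher sensitivity.

Δd' = -0.39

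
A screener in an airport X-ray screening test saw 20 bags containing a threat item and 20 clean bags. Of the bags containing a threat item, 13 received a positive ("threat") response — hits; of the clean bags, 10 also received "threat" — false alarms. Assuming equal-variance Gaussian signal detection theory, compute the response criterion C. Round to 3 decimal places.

C = -0.193

H = 13/20 = 0.6500
FA = 10/20 = 0.5000
z(0.6500) = 0.3853, z(0.5000) = 0.0000
c = −½·[z(H) + z(FA)] = −0.5 × (0.3853 + 0.0000) = -0.19265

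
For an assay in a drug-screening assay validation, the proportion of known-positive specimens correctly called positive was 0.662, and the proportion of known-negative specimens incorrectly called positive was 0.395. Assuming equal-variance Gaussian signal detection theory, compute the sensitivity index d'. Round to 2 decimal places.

d' = 0.68

Φ⁻¹(0.662) = 0.4179, Φ⁻¹(0.395) = -0.2663
d' = z(H) − z(FA) = 0.4179 − (-0.2663) = 0.6842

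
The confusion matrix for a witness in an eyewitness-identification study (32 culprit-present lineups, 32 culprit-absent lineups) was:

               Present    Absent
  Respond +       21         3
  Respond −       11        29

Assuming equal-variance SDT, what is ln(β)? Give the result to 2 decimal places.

H = 21/32 = 0.6562
FA = 3/32 = 0.0938
z(0.6562) = 0.402, z(0.0938) = -1.318
ln β = −½·[z(H)² − z(FA)²] = −0.5 × (0.162 − 1.737) = 0.7875

ln β = 0.79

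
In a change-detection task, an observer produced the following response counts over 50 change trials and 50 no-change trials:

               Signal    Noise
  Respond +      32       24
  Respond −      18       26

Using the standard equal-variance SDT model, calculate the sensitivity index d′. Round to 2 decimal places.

H = 32/50 = 0.6400
FA = 24/50 = 0.4800
z(H) = z(0.6400) = 0.358
z(FA) = z(0.4800) = -0.050
d' = z(H) − z(FA) = 0.358 − (-0.050) = 0.408

d′ = 0.41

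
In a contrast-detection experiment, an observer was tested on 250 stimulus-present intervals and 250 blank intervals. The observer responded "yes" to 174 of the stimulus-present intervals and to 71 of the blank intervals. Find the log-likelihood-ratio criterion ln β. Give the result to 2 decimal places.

ln β = 0.03

H = 174/250 = 0.6960
FA = 71/250 = 0.2840
Φ⁻¹(H) = 0.513
Φ⁻¹(FA) = -0.571
ln β = −½·[z(H)² − z(FA)²] = −0.5 × (0.263 − 0.326) = 0.0315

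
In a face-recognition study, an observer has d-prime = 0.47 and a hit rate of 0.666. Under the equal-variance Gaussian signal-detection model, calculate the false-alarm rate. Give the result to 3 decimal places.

z(hit rate) = z(0.666) = 0.4289
z(FA) = z(H) − d' = 0.4289 − 0.47 = -0.0411
false-alarm rate = Φ(-0.0411) = 0.4836

false-alarm rate = 0.484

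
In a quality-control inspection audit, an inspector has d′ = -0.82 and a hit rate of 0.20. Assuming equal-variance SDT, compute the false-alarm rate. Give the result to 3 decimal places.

false-alarm rate = 0.491

z(hit rate) = z(0.20) = -0.8416
z(FA) = z(H) − d' = -0.8416 − (-0.82) = -0.0216
false-alarm rate = Φ(-0.0216) = 0.4914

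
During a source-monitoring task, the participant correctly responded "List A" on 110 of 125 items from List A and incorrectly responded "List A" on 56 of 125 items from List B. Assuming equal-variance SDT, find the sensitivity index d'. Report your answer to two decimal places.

H = 110/125 = 0.8800
FA = 56/125 = 0.4480
z(0.8800) = 1.175, z(0.4480) = -0.131
d' = z(H) − z(FA) = 1.175 − (-0.131) = 1.306

d' = 1.31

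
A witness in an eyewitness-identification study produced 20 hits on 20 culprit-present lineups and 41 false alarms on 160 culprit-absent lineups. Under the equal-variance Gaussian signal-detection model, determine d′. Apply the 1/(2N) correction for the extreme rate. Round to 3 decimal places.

d′ = 2.615

The hit rate is 20/20 = 1, so apply the 1/(2N) correction: H → 1 − 1/(2·20) = 0.97500.
z(H) = z(0.97500) = 1.9600
z(FA) = z(0.25625) = -0.6549
d' = 1.9600 − (-0.6549) = 2.6149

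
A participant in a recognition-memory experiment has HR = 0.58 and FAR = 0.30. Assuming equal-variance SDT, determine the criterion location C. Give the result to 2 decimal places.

z(H) = 0.202
z(FA) = -0.524
c = −½·[z(H) + z(FA)] = −0.5 × (0.202 + (-0.524)) = 0.161
c > 0: the participant has a conservative response bias.

C = 0.16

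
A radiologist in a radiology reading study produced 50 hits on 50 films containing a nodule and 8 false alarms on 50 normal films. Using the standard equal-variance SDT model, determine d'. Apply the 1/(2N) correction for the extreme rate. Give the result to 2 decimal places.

The hit rate is 50/50 = 1, so apply the 1/(2N) correction: H → 1 − 1/(2·50) = 0.99000.
z(H) = z(0.99000) = 2.326
z(FA) = z(0.16000) = -0.994
d' = 2.326 − (-0.994) = 3.320

d' = 3.32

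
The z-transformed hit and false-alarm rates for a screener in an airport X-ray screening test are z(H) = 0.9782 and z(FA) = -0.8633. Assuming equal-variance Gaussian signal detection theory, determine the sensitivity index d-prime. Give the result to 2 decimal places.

d' = z(H) − z(FA) = 0.9782 − (-0.8633) = 1.8415

d-prime = 1.84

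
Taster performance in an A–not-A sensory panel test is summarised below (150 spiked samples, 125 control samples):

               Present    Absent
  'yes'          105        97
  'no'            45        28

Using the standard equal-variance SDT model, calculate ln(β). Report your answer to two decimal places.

ln β = 0.15

H = 105/150 = 0.7000
FA = 97/125 = 0.7760
z(0.7000) = 0.524, z(0.7760) = 0.759
ln β = −½·[z(H)² − z(FA)²] = −0.5 × (0.275 − 0.576) = 0.1505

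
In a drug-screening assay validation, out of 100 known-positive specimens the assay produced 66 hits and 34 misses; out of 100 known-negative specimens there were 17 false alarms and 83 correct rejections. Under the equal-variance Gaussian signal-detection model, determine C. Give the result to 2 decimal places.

C = 0.27

H = 66/100 = 0.6600
FA = 17/100 = 0.1700
Φ⁻¹(H) = 0.4125
Φ⁻¹(FA) = -0.9542
c = −½·[z(H) + z(FA)] = −0.5 × (0.4125 + (-0.9542)) = 0.27085
c > 0: the assay has a conservative response bias.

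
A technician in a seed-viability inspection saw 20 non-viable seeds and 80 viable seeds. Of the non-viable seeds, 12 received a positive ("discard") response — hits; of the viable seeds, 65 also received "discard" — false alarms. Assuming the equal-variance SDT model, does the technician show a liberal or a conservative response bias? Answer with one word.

z(H) = 0.253, z(FA) = 0.887
c = −½·(z(H) + z(FA)) = -0.570
c < 0 → liberal criterion (biased toward responding “yes”).

liberal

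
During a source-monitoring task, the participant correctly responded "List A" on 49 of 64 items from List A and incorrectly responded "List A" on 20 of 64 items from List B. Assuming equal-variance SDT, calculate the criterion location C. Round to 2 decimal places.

H = 49/64 = 0.7656
FA = 20/64 = 0.3125
z(H) = 0.7244
z(FA) = -0.4888
c = −½·[z(H) + z(FA)] = −0.5 × (0.7244 + (-0.4888)) = -0.1178

C = -0.12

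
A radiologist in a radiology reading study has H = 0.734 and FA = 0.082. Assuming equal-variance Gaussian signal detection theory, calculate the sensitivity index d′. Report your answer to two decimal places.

d′ = 2.02

z(0.734) = 0.625, z(0.082) = -1.392
d' = z(H) − z(FA) = 0.625 − (-1.392) = 2.017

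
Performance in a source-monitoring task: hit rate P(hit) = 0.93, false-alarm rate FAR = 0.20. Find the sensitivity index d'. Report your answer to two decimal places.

d' = 2.32

z(0.93) = 1.476, z(0.20) = -0.842
d' = z(H) − z(FA) = 1.476 − (-0.842) = 2.318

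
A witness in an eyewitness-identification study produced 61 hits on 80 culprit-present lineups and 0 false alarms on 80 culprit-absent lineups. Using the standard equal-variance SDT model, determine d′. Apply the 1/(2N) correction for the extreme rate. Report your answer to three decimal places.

d′ = 3.212

The false-alarm rate is 0/80 = 0, so apply the 1/(2N) correction: FA → 1/(2·80) = 0.00625.
z(H) = z(0.76250) = 0.7144
z(FA) = z(0.00625) = -2.4977
d' = 0.7144 − (-2.4977) = 3.2121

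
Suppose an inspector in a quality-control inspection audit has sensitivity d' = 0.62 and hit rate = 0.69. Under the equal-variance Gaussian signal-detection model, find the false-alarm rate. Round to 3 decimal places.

false-alarm rate = 0.451

z(hit rate) = z(0.69) = 0.4959
z(FA) = z(H) − d' = 0.4959 − 0.62 = -0.1241
false-alarm rate = Φ(-0.1241) = 0.4506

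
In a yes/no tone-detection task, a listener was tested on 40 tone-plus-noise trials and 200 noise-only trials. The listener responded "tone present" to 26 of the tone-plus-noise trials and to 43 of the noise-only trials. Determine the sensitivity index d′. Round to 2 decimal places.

H = 26/40 = 0.6500
FA = 43/200 = 0.2150
z(H) = 0.385
z(FA) = -0.789
d' = z(H) − z(FA) = 0.385 − (-0.789) = 1.174

d′ = 1.17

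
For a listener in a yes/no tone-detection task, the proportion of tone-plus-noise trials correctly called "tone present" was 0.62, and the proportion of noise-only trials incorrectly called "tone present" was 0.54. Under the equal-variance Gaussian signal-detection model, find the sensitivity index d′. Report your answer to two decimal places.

z(H) = 0.305
z(FA) = 0.100
d' = z(H) − z(FA) = 0.305 − 0.100 = 0.205

d′ = 0.21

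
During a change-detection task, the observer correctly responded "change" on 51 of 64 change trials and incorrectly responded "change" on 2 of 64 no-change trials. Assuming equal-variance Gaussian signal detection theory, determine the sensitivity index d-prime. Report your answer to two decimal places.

H = 51/64 = 0.7969
FA = 2/64 = 0.0312
Φ⁻¹(0.7969) = 0.831, Φ⁻¹(0.0312) = -1.863
d' = z(H) − z(FA) = 0.831 − (-1.863) = 2.694

d-prime = 2.69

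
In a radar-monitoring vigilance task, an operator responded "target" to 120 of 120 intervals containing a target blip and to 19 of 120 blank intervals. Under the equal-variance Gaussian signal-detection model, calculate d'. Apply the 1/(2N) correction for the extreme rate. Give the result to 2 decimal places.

The hit rate is 120/120 = 1, so apply the 1/(2N) correction: H → 1 − 1/(2·120) = 0.99583.
z(H) = z(0.99583) = 2.638
z(FA) = z(0.15833) = -1.001
d' = 2.638 − (-1.001) = 3.639

d' = 3.64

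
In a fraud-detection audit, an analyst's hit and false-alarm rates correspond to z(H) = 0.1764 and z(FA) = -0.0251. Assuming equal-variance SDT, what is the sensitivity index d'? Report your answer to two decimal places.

d' = z(H) − z(FA) = 0.1764 − (-0.0251) = 0.2015

d' = 0.20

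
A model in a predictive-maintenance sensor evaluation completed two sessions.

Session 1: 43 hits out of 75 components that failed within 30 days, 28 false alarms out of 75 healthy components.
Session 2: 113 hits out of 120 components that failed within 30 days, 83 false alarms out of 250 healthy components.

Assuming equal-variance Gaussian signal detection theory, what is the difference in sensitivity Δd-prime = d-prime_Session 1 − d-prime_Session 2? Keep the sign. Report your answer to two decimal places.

Session 1: z(0.5733) = 0.185, z(0.3733) = -0.323, d' = 0.508
Session 2: z(0.9417) = 1.569, z(0.3320) = -0.434, d' = 2.003
Δd' = d'_Session 1 − d'_Session 2 = 0.508 − 2.003 = -1.495
Session 2 has the higher sensitivity.

Δd-prime = -1.50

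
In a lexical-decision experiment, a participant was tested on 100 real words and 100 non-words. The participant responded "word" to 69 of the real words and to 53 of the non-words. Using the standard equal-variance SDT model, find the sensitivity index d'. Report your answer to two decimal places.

H = 69/100 = 0.6900
FA = 53/100 = 0.5300
z(H) = z(0.6900) = 0.4959
z(FA) = z(0.5300) = 0.0753
d' = z(H) − z(FA) = 0.4959 − 0.0753 = 0.4206

d' = 0.42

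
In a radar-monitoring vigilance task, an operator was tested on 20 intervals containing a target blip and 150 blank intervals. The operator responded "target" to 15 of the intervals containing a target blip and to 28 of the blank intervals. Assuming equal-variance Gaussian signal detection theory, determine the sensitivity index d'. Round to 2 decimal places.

H = 15/20 = 0.7500
FA = 28/150 = 0.1867
Φ⁻¹(0.7500) = 0.6745, Φ⁻¹(0.1867) = -0.8901
d' = z(H) − z(FA) = 0.6745 − (-0.8901) = 1.5646

d' = 1.56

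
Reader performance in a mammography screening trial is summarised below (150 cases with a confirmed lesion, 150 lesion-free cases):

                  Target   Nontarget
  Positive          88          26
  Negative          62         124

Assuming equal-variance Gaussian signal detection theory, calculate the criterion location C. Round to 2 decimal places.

C = 0.36

H = 88/150 = 0.5867
FA = 26/150 = 0.1733
Φ⁻¹(H) = 0.219
Φ⁻¹(FA) = -0.941
c = −½·[z(H) + z(FA)] = −0.5 × (0.219 + (-0.941)) = 0.361
c > 0: the reader has a conservative response bias.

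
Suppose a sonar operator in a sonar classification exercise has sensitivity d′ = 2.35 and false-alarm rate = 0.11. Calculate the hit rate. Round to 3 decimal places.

hit rate = 0.869

z(false-alarm rate) = z(0.11) = -1.2265
z(H) = z(FA) + d' = -1.2265 + 2.35 = 1.1235
hit rate = Φ(1.1235) = 0.8694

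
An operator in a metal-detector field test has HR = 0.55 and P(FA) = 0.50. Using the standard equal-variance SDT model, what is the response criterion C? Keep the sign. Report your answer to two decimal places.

z(H) = 0.1257
z(FA) = 0.0000
c = −½·[z(H) + z(FA)] = −0.5 × (0.1257 + 0.0000) = -0.06285

C = -0.06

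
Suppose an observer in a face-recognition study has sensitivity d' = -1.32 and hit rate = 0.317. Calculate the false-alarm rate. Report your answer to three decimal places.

z(hit rate) = z(0.317) = -0.4761
z(FA) = z(H) − d' = -0.4761 − (-1.32) = 0.8439
false-alarm rate = Φ(0.8439) = 0.8006

false-alarm rate = 0.801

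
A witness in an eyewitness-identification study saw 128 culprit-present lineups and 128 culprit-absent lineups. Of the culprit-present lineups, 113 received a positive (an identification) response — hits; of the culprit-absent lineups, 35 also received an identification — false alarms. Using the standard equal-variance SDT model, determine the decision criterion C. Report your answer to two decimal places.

H = 113/128 = 0.8828
FA = 35/128 = 0.2734
z(H) = 1.1891
z(FA) = -0.6026
c = −½·[z(H) + z(FA)] = −0.5 × (1.1891 + (-0.6026)) = -0.29325

C = -0.29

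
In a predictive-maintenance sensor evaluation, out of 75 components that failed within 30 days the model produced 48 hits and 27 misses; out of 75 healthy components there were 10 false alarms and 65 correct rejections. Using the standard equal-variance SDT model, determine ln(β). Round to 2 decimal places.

ln β = 0.55

H = 48/75 = 0.6400
FA = 10/75 = 0.1333
z(H) = z(0.6400) = 0.358
z(FA) = z(0.1333) = -1.111
ln β = −½·[z(H)² − z(FA)²] = −0.5 × (0.128 − 1.234) = 0.553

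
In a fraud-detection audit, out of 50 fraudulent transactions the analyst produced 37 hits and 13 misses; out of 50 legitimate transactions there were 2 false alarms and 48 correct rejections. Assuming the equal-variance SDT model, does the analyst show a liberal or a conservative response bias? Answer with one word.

z(H) = 0.643, z(FA) = -1.751
c = −½·(z(H) + z(FA)) = 0.554
c > 0 → conservative criterion (biased toward responding “no”).

conservative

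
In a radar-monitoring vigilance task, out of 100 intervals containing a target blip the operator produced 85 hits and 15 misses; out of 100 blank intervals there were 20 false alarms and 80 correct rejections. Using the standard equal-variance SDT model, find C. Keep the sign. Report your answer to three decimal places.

C = -0.097

H = 85/100 = 0.8500
FA = 20/100 = 0.2000
z(H) = 1.0364
z(FA) = -0.8416
c = −½·[z(H) + z(FA)] = −0.5 × (1.0364 + (-0.8416)) = -0.0974
c < 0: the operator has a liberal response bias.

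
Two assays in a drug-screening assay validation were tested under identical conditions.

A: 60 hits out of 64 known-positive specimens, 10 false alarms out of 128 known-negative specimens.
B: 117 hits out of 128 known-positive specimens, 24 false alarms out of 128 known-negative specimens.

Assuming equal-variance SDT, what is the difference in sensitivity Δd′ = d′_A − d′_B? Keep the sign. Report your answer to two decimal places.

Δd′ = 0.70

A: z(0.9375) = 1.534, z(0.0781) = -1.418, d' = 2.952
B: z(0.9141) = 1.366, z(0.1875) = -0.887, d' = 2.253
Δd' = d'_A − d'_B = 2.952 − 2.253 = 0.699
A has the higher sensitivity.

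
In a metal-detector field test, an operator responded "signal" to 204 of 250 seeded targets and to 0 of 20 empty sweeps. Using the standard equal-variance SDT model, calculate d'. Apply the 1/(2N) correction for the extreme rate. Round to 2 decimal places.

d' = 2.86

The false-alarm rate is 0/20 = 0, so apply the 1/(2N) correction: FA → 1/(2·20) = 0.02500.
z(H) = z(0.81600) = 0.900
z(FA) = z(0.02500) = -1.960
d' = 0.900 − (-1.960) = 2.860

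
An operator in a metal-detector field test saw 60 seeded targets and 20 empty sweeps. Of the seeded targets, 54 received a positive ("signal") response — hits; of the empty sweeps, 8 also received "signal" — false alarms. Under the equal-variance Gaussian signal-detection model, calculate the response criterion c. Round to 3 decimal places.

c = -0.514

H = 54/60 = 0.9000
FA = 8/20 = 0.4000
Φ⁻¹(H) = 1.2816
Φ⁻¹(FA) = -0.2533
c = −½·[z(H) + z(FA)] = −0.5 × (1.2816 + (-0.2533)) = -0.51415
c < 0: the operator has a liberal response bias.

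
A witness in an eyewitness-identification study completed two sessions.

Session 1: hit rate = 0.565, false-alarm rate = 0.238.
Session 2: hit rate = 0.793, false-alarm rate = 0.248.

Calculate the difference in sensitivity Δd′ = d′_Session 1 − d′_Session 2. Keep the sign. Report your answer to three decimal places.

Δd′ = -0.621

Session 1: z(0.565) = 0.1637, z(0.238) = -0.7128, d' = 0.8765
Session 2: z(0.793) = 0.8169, z(0.248) = -0.6808, d' = 1.4977
Δd' = d'_Session 1 − d'_Session 2 = 0.8765 − 1.4977 = -0.6212
Session 2 has the higher sensitivity.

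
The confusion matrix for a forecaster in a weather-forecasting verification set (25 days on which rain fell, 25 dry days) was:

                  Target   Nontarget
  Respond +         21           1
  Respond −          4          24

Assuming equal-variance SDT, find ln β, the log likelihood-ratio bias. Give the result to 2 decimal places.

H = 21/25 = 0.8400
FA = 1/25 = 0.0400
z(H) = z(0.8400) = 0.994
z(FA) = z(0.0400) = -1.751
ln β = −½·[z(H)² − z(FA)²] = −0.5 × (0.988 − 3.066) = 1.039

ln β = 1.04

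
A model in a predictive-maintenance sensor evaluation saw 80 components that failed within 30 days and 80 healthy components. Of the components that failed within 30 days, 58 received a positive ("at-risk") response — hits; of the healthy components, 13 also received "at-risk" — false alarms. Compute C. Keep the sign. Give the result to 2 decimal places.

H = 58/80 = 0.7250
FA = 13/80 = 0.1625
Φ⁻¹(H) = 0.5978
Φ⁻¹(FA) = -0.9842
c = −½·[z(H) + z(FA)] = −0.5 × (0.5978 + (-0.9842)) = 0.1932
c > 0: the model has a conservative response bias.

C = 0.19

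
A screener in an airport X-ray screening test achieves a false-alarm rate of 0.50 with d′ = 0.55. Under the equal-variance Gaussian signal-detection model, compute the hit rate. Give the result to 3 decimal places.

z(false-alarm rate) = z(0.50) = 0.0000
z(H) = z(FA) + d' = 0.0000 + 0.55 = 0.5500
hit rate = Φ(0.5500) = 0.7088

hit rate = 0.709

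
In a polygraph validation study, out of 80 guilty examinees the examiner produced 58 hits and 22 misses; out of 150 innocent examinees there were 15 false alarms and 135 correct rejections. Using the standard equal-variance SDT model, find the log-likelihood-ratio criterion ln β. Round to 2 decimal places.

H = 58/80 = 0.7250
FA = 15/150 = 0.1000
Φ⁻¹(H) = 0.598
Φ⁻¹(FA) = -1.282
ln β = −½·[z(H)² − z(FA)²] = −0.5 × (0.358 − 1.644) = 0.643

ln β = 0.64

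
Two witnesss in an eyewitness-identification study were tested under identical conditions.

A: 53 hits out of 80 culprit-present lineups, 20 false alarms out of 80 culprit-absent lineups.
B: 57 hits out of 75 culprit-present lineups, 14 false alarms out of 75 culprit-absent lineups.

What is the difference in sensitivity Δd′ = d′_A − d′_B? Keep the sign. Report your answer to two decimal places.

A: z(0.6625) = 0.419, z(0.2500) = -0.674, d' = 1.093
B: z(0.7600) = 0.706, z(0.1867) = -0.890, d' = 1.596
Δd' = d'_A − d'_B = 1.093 − 1.596 = -0.503
B has the higher sensitivity.

Δd′ = -0.50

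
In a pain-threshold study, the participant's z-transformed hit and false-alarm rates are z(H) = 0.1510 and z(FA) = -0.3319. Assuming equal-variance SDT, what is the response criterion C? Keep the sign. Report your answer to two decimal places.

C = 0.09

c = −½·[z(H) + z(FA)] = −½·(0.1510 + (-0.3319)) = 0.09045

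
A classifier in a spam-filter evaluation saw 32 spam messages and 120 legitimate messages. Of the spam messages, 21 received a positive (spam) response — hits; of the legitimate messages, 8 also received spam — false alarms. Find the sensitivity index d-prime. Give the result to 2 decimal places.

d-prime = 1.90

H = 21/32 = 0.6562
FA = 8/120 = 0.0667
Φ⁻¹(H) = Φ⁻¹(0.6562) = 0.402
Φ⁻¹(FA) = Φ⁻¹(0.0667) = -1.501
d' = z(H) − z(FA) = 0.402 − (-1.501) = 1.903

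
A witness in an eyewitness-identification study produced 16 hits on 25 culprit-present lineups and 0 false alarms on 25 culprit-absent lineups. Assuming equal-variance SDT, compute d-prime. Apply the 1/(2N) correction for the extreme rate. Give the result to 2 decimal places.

The false-alarm rate is 0/25 = 0, so apply the 1/(2N) correction: FA → 1/(2·25) = 0.02000.
z(H) = z(0.64000) = 0.358
z(FA) = z(0.02000) = -2.054
d' = 0.358 − (-2.054) = 2.412

d-prime = 2.41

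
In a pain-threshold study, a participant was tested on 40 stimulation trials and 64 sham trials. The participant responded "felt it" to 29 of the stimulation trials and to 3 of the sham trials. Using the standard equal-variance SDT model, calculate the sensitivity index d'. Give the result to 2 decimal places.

H = 29/40 = 0.7250
FA = 3/64 = 0.0469
Φ⁻¹(H) = Φ⁻¹(0.7250) = 0.598
Φ⁻¹(FA) = Φ⁻¹(0.0469) = -1.676
d' = z(H) − z(FA) = 0.598 − (-1.676) = 2.274

d' = 2.27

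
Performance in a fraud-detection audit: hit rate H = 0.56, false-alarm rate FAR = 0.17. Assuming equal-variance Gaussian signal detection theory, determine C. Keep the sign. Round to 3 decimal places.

z(0.56) = 0.1510, z(0.17) = -0.9542
c = −½·[z(H) + z(FA)] = −0.5 × (0.1510 + (-0.9542)) = 0.4016
c > 0: the analyst has a conservative response bias.

C = 0.402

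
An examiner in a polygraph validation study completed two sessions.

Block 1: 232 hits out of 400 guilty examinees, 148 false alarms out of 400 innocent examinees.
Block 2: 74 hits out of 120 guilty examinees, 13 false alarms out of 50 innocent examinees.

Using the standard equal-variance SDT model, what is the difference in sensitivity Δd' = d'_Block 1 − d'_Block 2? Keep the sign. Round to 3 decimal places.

Δd' = -0.406

Block 1: z(0.5800) = 0.2019, z(0.3700) = -0.3319, d' = 0.5338
Block 2: z(0.6167) = 0.2968, z(0.2600) = -0.6433, d' = 0.9401
Δd' = d'_Block 1 − d'_Block 2 = 0.5338 − 0.9401 = -0.4063
Block 2 has the higher sensitivity.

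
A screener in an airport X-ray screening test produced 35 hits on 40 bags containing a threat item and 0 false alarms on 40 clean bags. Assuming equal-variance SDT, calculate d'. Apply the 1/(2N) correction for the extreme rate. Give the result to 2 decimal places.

d' = 3.39

The false-alarm rate is 0/40 = 0, so apply the 1/(2N) correction: FA → 1/(2·40) = 0.01250.
z(H) = z(0.87500) = 1.150
z(FA) = z(0.01250) = -2.241
d' = 1.150 − (-2.241) = 3.391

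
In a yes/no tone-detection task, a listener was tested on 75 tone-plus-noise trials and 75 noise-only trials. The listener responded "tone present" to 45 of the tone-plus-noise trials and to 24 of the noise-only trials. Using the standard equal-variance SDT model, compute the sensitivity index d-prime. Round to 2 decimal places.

H = 45/75 = 0.6000
FA = 24/75 = 0.3200
Φ⁻¹(H) = 0.2533
Φ⁻¹(FA) = -0.4677
d' = z(H) − z(FA) = 0.2533 − (-0.4677) = 0.7210

d-prime = 0.72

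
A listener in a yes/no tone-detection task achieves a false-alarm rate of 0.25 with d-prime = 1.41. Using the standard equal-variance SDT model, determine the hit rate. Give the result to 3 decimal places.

z(false-alarm rate) = z(0.25) = -0.6745
z(H) = z(FA) + d' = -0.6745 + 1.41 = 0.7355
hit rate = Φ(0.7355) = 0.7690

hit rate = 0.769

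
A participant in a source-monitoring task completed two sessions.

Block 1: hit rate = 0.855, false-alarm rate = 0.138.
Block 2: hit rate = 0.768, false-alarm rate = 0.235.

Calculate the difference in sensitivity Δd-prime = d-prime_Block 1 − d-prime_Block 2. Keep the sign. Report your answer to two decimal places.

Δd-prime = 0.69

Block 1: z(0.855) = 1.058, z(0.138) = -1.089, d' = 2.147
Block 2: z(0.768) = 0.732, z(0.235) = -0.722, d' = 1.454
Δd' = d'_Block 1 − d'_Block 2 = 2.147 − 1.454 = 0.693
Block 1 has the higher sensitivity.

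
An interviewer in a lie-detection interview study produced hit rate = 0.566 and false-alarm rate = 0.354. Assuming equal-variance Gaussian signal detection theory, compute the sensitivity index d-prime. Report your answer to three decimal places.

d-prime = 0.541

z(H) = z(0.566) = 0.1662
z(FA) = z(0.354) = -0.3745
d' = z(H) − z(FA) = 0.1662 − (-0.3745) = 0.5407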